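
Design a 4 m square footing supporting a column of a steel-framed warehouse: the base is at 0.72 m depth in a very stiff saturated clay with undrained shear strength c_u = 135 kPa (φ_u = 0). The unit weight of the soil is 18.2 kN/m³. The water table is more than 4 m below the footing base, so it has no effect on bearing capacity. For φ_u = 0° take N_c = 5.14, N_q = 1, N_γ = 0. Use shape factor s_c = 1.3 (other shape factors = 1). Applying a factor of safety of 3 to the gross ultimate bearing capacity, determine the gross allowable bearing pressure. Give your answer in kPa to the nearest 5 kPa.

Effective surcharge at the founding depth q = γ·D_f = 18.2 × 0.72 = 13.104 kPa.
q_ult = c·N_c·s_c + q·N_q
     = 135 × 5.14 × 1.3 + 13.104 × 1
     = 902.07 + 13.104 = 915.17 kPa.
q_all = q_ult / FS = 915.17 / 3 = 305.06 kPa.

q_all ≈ 305 kPa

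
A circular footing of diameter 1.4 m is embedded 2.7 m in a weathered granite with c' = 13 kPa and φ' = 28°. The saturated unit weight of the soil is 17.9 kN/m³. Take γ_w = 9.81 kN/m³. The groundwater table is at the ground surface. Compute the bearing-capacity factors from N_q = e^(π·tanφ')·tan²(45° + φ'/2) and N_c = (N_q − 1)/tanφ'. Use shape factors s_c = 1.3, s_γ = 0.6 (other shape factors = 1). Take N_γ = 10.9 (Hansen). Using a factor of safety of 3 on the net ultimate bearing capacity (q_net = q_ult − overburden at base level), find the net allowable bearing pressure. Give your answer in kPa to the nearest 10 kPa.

q_all(net) ≈ 260 kPa

N_q = e^(π·tan28°)·tan²(59°) = 14.72; N_c = (N_q − 1)/tanφ' = 25.8.
γ' = 17.9 − 9.81 = 8.09 kN/m³ (submerged throughout). q = 8.09 × 2.7 = 21.843 kPa; the same γ' applies in the ½γBN_γ term.
c·N_c·s_c = 13 × 25.803 × 1.3 = 436.08 kPa
q·N_q = 21.843 × 14.72 = 321.53 kPa
0.5·γ·B·N_γ·s_γ = 0.5 × 8.09 × 1.4 × 10.9 × 0.6 = 37.036 kPa
q_ult = 436.08 + 321.53 + 37.036 = 794.64 kPa.
q_net = 794.64 − 21.843 = 772.8 kPa.
q_all(net) = 772.8 / 3 = 257.6 kPa.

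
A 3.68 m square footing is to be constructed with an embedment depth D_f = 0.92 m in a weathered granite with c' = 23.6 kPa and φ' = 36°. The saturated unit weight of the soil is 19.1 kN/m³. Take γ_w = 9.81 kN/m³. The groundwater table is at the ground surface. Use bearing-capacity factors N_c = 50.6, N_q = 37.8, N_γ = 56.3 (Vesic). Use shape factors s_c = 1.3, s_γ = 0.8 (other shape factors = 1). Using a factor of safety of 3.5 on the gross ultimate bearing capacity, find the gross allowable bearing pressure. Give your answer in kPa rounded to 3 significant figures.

With the water table at the surface the whole profile is submerged: γ' = 19.1 − 9.81 = 9.29 kN/m³, so q = γ'·D_f = 8.5468 kPa; the same γ' applies in the ½γBN_γ term.
q_ult = c·N_c·s_c + q·N_q + 0.5·γ·B·N_γ·s_γ
     = 23.6 × 50.6 × 1.3 + 8.5468 × 37.8 + 0.5 × 9.29 × 3.68 × 56.3 × 0.8
     = 1552.4 + 323.07 + 769.9 = 2645.4 kPa.
q_all = 2645.4 / 3.5 = 755.82 kPa.

q_all ≈ 756 kPa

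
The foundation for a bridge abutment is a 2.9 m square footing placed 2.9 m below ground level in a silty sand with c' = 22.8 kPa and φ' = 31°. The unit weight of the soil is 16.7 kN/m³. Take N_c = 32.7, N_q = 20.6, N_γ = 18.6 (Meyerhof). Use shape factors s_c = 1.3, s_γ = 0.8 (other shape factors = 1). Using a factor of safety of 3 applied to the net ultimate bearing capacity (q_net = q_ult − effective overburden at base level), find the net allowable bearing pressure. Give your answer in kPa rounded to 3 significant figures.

Overburden at base level: q = 16.7 × 2.9 = 48.43 kPa.
Cohesion term c·N_c·s_c = 22.8 × 32.7 × 1.3 = 969.23 kPa; surcharge term q·N_q = 48.43 × 20.6 = 997.66 kPa; self-weight term 0.5·γ·B·N_γ·s_γ = 0.5 × 16.7 × 2.9 × 18.6 × 0.8 = 360.32 kPa.
q_ult = 969.23 + 997.66 + 360.32 = 2327.2 kPa.
Net ultimate: q_net = 2327.2 − 48.43 = 2278.8 kPa.
q_all(net) = 2278.8 / 3 = 759.59 kPa.

q_all(net) ≈ 760 kPa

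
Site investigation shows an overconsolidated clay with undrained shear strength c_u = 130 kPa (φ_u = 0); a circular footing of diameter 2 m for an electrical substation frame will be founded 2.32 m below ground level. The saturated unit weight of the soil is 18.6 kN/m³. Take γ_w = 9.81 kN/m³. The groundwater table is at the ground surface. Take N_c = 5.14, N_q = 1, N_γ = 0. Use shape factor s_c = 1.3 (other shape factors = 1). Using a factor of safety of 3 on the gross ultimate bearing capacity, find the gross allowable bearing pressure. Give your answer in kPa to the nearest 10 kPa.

q_all ≈ 300 kPa

With the water table at the surface the whole profile is submerged: γ' = 18.6 − 9.81 = 8.79 kN/m³, so q = γ'·D_f = 20.393 kPa.
q_ult = c·N_c·s_c + q·N_q
     = 130 × 5.14 × 1.3 + 20.393 × 1
     = 868.66 + 20.393 = 889.05 kPa.
q_all = 889.05 / 3 = 296.35 kPa.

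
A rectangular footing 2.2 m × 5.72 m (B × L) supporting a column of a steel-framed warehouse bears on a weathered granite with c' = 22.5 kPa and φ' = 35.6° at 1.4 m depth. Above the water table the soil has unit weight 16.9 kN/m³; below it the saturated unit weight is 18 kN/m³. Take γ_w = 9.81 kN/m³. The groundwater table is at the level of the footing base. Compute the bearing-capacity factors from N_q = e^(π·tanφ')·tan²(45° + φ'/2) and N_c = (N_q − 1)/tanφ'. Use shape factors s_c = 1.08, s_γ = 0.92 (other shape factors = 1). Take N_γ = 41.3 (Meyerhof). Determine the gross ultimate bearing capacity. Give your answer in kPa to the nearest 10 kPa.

q_ult ≈ 2380 kPa

tan35.6° = 0.7159, so N_q = e^(π×0.7159)·tan²(62.8°) = 9.48 × 3.786 = 35.89.
N_c = (35.89 − 1)/tan35.6° = 48.74.
Overburden at base level: q = 16.9 × 1.4 = 23.66 kPa.
Below the base the soil is submerged, so the ½γBN_γ term uses γ' = 18 − 9.81 = 8.19 kN/m³.
Cohesion term c·N_c·s_c = 22.5 × 48.736 × 1.08 = 1184.3 kPa; surcharge term q·N_q = 23.66 × 35.891 = 849.19 kPa; self-weight term 0.5·γ·B·N_γ·s_γ = 0.5 × 8.19 × 2.2 × 41.3 × 0.92 = 342.31 kPa.
q_ult = 1184.3 + 849.19 + 342.31 = 2375.8 kPa.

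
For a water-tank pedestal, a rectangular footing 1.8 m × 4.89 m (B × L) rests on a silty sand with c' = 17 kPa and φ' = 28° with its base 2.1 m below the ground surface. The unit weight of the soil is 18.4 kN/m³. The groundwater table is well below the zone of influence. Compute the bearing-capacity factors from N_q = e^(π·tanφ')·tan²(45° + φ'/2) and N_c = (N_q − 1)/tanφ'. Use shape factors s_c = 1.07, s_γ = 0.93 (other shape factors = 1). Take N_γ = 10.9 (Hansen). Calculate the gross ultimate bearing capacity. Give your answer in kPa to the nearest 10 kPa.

tan28° = 0.5317, so N_q = e^(π×0.5317)·tan²(59°) = 5.314 × 2.77 = 14.72.
N_c = (14.72 − 1)/tan28° = 25.8.
Effective surcharge at the founding depth q = γ·D_f = 18.4 × 2.1 = 38.64 kPa.
q_ult = c·N_c·s_c + q·N_q + 0.5·γ·B·N_γ·s_γ
     = 17 × 25.803 × 1.07 + 38.64 × 14.72 + 0.5 × 18.4 × 1.8 × 10.9 × 0.93
     = 469.36 + 568.78 + 167.87 = 1206 kPa.

q_ult ≈ 1210 kPa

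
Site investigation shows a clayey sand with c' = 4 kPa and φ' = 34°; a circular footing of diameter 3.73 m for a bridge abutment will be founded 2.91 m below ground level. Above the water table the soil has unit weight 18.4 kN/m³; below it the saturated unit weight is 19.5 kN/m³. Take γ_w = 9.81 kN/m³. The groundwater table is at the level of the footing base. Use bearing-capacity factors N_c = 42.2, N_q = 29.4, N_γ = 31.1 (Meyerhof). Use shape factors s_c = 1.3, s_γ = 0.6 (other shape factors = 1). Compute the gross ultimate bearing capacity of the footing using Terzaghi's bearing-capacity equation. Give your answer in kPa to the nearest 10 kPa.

q_ult ≈ 2130 kPa

Effective surcharge at the founding depth q = γ·D_f = 18.4 × 2.91 = 53.544 kPa.
The water table coincides with the base, so in the self-weight term γ → γ' = 9.69 kN/m³.
q_ult = c·N_c·s_c + q·N_q + 0.5·γ·B·N_γ·s_γ
     = 4 × 42.2 × 1.3 + 53.544 × 29.4 + 0.5 × 9.69 × 3.73 × 31.1 × 0.6
     = 219.44 + 1574.2 + 337.22 = 2130.9 kPa.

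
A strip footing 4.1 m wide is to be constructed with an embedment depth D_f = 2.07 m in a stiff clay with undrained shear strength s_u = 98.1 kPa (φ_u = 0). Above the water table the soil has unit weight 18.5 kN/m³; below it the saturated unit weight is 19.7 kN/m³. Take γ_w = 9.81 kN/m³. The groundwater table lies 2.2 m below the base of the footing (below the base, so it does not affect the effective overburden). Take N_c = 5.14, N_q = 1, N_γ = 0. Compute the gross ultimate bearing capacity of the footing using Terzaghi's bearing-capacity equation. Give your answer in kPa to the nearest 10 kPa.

q_ult ≈ 540 kPa

Overburden at base level: q = 18.5 × 2.07 = 38.295 kPa.
Cohesion term c·N_c = 98.1 × 5.14 = 504.23 kPa; surcharge term q·N_q = 38.295 × 1 = 38.295 kPa.
q_ult = 504.23 + 38.295 = 542.53 kPa.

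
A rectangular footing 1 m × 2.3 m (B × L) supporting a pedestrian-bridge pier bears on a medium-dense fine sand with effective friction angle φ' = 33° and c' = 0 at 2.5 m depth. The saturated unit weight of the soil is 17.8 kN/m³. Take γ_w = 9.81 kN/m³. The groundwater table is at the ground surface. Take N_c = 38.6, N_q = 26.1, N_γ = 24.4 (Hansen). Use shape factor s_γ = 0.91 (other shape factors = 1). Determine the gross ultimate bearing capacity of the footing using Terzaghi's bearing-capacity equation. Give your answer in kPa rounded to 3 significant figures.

q_ult ≈ 610 kPa

γ' = 17.8 − 9.81 = 7.99 kN/m³ (submerged throughout). q = 7.99 × 2.5 = 19.975 kPa; the same γ' applies in the ½γBN_γ term.
q·N_q = 19.975 × 26.1 = 521.35 kPa
0.5·γ·B·N_γ·s_γ = 0.5 × 7.99 × 1 × 24.4 × 0.91 = 88.705 kPa
q_ult = 521.35 + 88.705 = 610.05 kPa.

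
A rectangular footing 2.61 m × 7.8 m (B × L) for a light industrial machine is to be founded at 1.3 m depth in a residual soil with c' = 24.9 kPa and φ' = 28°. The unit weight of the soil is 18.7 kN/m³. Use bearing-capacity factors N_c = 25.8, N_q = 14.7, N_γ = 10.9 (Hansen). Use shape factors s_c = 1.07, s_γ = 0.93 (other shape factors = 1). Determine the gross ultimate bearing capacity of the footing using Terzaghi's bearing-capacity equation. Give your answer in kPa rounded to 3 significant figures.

q = γ·D_f = 18.7 × 1.3 = 24.31 kPa.
c·N_c·s_c = 24.9 × 25.8 × 1.07 = 687.39 kPa
q·N_q = 24.31 × 14.7 = 357.36 kPa
0.5·γ·B·N_γ·s_γ = 0.5 × 18.7 × 2.61 × 10.9 × 0.93 = 247.38 kPa
q_ult = 687.39 + 357.36 + 247.38 = 1292.1 kPa.

q_ult ≈ 1290 kPa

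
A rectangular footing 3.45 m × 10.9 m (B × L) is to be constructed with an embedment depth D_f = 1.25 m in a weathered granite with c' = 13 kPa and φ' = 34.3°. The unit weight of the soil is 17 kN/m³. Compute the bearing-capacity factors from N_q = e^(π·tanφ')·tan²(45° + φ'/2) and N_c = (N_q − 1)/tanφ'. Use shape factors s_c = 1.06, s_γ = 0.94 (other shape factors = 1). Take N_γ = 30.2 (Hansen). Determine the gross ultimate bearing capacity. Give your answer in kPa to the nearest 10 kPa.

tan34.3° = 0.6822, so N_q = e^(π×0.6822)·tan²(62.15°) = 8.525 × 3.582 = 30.54.
N_c = (30.54 − 1)/tan34.3° = 43.3.
q = γ·D_f = 17 × 1.25 = 21.25 kPa.
c·N_c·s_c = 13 × 43.303 × 1.06 = 596.72 kPa
q·N_q = 21.25 × 30.539 = 648.96 kPa
0.5·γ·B·N_γ·s_γ = 0.5 × 17 × 3.45 × 30.2 × 0.94 = 832.48 kPa
q_ult = 596.72 + 648.96 + 832.48 = 2078.2 kPa.

q_ult ≈ 2080 kPa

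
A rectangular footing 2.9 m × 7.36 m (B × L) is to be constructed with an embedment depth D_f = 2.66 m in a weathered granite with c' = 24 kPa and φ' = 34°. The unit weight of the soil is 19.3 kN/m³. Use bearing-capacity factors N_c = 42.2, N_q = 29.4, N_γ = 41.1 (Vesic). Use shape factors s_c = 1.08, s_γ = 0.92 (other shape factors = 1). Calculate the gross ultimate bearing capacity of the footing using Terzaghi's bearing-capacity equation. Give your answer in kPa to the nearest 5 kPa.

Overburden at base level: q = 19.3 × 2.66 = 51.338 kPa.
Cohesion term c·N_c·s_c = 24 × 42.2 × 1.08 = 1093.8 kPa; surcharge term q·N_q = 51.338 × 29.4 = 1509.3 kPa; self-weight term 0.5·γ·B·N_γ·s_γ = 0.5 × 19.3 × 2.9 × 41.1 × 0.92 = 1058.2 kPa.
q_ult = 1093.8 + 1509.3 + 1058.2 = 3661.3 kPa.

q_ult ≈ 3660 kPa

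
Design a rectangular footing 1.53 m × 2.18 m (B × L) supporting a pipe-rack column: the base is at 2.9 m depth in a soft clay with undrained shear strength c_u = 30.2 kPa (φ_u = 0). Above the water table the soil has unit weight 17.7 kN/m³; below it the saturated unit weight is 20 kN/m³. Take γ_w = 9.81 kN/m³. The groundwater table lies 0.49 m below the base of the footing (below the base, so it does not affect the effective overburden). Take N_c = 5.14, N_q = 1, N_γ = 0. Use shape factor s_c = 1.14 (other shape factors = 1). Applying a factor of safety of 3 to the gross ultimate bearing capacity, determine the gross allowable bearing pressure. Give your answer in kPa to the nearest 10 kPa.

q = γ·D_f = 17.7 × 2.9 = 51.33 kPa.
c·N_c·s_c = 30.2 × 5.14 × 1.14 = 176.96 kPa
q·N_q = 51.33 × 1 = 51.33 kPa
q_ult = 176.96 + 51.33 = 228.29 kPa.
q_all = q_ult / FS = 228.29 / 3 = 76.097 kPa.

q_all ≈ 80 kPa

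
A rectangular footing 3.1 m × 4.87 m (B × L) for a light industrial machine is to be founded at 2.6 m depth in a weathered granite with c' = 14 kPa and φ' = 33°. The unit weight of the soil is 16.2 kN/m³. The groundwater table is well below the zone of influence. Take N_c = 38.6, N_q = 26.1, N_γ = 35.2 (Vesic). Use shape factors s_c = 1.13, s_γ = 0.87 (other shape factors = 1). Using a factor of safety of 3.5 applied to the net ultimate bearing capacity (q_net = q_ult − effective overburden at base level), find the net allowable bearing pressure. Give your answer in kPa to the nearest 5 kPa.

q_all(net) ≈ 695 kPa

Overburden at base level: q = 16.2 × 2.6 = 42.12 kPa.
Cohesion term c·N_c·s_c = 14 × 38.6 × 1.13 = 610.65 kPa; surcharge term q·N_q = 42.12 × 26.1 = 1099.3 kPa; self-weight term 0.5·γ·B·N_γ·s_γ = 0.5 × 16.2 × 3.1 × 35.2 × 0.87 = 768.97 kPa.
q_ult = 610.65 + 1099.3 + 768.97 = 2479 kPa.
Net ultimate: q_net = 2479 − 42.12 = 2436.8 kPa.
q_all(net) = 2436.8 / 3.5 = 696.24 kPa.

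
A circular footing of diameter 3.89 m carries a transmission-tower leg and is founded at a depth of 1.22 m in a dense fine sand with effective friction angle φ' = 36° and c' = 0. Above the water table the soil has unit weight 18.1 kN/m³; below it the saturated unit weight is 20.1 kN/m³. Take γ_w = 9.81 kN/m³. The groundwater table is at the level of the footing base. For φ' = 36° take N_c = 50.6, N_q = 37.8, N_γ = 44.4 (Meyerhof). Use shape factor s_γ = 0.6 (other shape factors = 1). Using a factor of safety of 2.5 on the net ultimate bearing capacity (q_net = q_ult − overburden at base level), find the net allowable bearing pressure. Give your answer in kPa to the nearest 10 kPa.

q_all(net) ≈ 540 kPa

Effective surcharge at the founding depth q = γ·D_f = 18.1 × 1.22 = 22.082 kPa.
The water table coincides with the base, so in the self-weight term γ → γ' = 10.29 kN/m³.
q_ult = q·N_q + 0.5·γ·B·N_γ·s_γ
     = 22.082 × 37.8 + 0.5 × 10.29 × 3.89 × 44.4 × 0.6
     = 834.7 + 533.17 = 1367.9 kPa.
q_net = 1367.9 − 22.082 = 1345.8 kPa.
q_all(net) = 1345.8 / 2.5 = 538.32 kPa.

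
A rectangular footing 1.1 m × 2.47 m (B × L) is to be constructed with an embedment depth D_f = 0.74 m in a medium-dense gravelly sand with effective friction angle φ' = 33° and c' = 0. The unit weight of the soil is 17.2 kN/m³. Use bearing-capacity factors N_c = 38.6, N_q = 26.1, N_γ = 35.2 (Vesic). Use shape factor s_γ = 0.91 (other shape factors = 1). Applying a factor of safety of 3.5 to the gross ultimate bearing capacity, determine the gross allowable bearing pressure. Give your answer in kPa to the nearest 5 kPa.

Effective surcharge at the founding depth q = γ·D_f = 17.2 × 0.74 = 12.728 kPa.
q_ult = q·N_q + 0.5·γ·B·N_γ·s_γ
     = 12.728 × 26.1 + 0.5 × 17.2 × 1.1 × 35.2 × 0.91
     = 332.2 + 303.02 = 635.22 kPa.
q_all = q_ult / FS = 635.22 / 3.5 = 181.49 kPa.

q_all ≈ 180 kPa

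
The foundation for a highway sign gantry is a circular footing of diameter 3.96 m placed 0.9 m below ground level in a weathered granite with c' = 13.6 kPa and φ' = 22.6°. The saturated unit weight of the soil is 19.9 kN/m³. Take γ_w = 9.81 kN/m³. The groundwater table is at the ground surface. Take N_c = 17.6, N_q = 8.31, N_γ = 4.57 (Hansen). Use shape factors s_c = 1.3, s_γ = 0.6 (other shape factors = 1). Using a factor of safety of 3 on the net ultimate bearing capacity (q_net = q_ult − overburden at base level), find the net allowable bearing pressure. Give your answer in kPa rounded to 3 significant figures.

Water table at ground surface, so effective unit weight γ' = 19.9 − 9.81 = 10.09 kN/m³ is used throughout; overburden q = 10.09 × 0.9 = 9.081 kPa; the same γ' applies in the ½γBN_γ term.
Cohesion term c·N_c·s_c = 13.6 × 17.6 × 1.3 = 311.17 kPa; surcharge term q·N_q = 9.081 × 8.31 = 75.463 kPa; self-weight term 0.5·γ·B·N_γ·s_γ = 0.5 × 10.09 × 3.96 × 4.57 × 0.6 = 54.78 kPa.
q_ult = 311.17 + 75.463 + 54.78 = 441.41 kPa.
q_net = 441.41 − 9.081 = 432.33 kPa.
q_all(net) = 432.33 / 3 = 144.11 kPa.

q_all(net) ≈ 144 kPa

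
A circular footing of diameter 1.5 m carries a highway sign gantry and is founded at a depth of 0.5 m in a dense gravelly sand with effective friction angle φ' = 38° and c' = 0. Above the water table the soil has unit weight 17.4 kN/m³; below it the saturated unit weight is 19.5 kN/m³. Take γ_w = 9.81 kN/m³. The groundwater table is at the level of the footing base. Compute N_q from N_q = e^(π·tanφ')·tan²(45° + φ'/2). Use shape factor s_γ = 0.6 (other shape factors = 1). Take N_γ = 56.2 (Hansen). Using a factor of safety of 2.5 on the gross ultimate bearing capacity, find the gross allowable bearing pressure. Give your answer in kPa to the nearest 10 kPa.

q_all ≈ 270 kPa

N_q = e^(π·tan38°)·tan²(64°) = 48.93.
Overburden at base level: q = 17.4 × 0.5 = 8.7 kPa.
Below the base the soil is submerged, so the ½γBN_γ term uses γ' = 19.5 − 9.81 = 9.69 kN/m³.
Surcharge term q·N_q = 8.7 × 48.933 = 425.72 kPa; self-weight term 0.5·γ·B·N_γ·s_γ = 0.5 × 9.69 × 1.5 × 56.2 × 0.6 = 245.06 kPa.
q_ult = 425.72 + 245.06 = 670.78 kPa.
q_all = 670.78 / 2.5 = 268.31 kPa.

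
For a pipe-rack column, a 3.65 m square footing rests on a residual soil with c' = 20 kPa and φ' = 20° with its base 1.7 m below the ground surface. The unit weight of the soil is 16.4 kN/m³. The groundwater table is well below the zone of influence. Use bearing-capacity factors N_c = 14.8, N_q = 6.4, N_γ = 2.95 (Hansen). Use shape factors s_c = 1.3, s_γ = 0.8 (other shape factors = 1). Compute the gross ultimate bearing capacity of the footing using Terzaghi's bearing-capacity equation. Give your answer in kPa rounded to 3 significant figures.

q_ult ≈ 634 kPa

Overburden at base level: q = 16.4 × 1.7 = 27.88 kPa.
Cohesion term c·N_c·s_c = 20 × 14.8 × 1.3 = 384.8 kPa; surcharge term q·N_q = 27.88 × 6.4 = 178.43 kPa; self-weight term 0.5·γ·B·N_γ·s_γ = 0.5 × 16.4 × 3.65 × 2.95 × 0.8 = 70.635 kPa.
q_ult = 384.8 + 178.43 + 70.635 = 633.87 kPa.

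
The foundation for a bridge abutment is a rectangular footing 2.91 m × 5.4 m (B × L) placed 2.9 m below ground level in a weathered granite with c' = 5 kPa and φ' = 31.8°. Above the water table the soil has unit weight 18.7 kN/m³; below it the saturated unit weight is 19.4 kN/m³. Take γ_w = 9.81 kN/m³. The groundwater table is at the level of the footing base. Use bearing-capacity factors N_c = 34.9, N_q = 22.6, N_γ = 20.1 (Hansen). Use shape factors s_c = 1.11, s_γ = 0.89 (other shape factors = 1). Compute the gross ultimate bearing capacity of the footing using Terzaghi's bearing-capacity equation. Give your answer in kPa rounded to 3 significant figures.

q = γ·D_f = 18.7 × 2.9 = 54.23 kPa.
For the ½γBN_γ term take γ' = 19.4 − 9.81 = 9.59 kN/m³ (soil below base is submerged).
c·N_c·s_c = 5 × 34.9 × 1.11 = 193.7 kPa
q·N_q = 54.23 × 22.6 = 1225.6 kPa
0.5·γ·B·N_γ·s_γ = 0.5 × 9.59 × 2.91 × 20.1 × 0.89 = 249.61 kPa
q_ult = 193.7 + 1225.6 + 249.61 = 1668.9 kPa.

q_ult ≈ 1670 kPa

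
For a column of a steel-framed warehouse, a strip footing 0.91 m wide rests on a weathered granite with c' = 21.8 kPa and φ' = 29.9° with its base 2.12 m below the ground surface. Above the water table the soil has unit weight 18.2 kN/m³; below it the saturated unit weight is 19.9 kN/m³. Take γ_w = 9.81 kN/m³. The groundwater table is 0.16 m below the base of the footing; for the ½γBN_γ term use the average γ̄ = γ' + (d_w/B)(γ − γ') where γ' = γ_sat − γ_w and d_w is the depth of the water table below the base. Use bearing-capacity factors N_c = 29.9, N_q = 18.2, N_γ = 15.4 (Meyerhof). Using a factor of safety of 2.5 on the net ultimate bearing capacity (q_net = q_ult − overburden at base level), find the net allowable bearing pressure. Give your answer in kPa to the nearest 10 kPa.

q = γ·D_f = 18.2 × 2.12 = 38.584 kPa.
γ' = 10.09 kN/m³; averaging over the depth B below the base, γ̄ = γ' + (d_w/B)(γ − γ') = 11.516 kN/m³.
c·N_c = 21.8 × 29.9 = 651.82 kPa
q·N_q = 38.584 × 18.2 = 702.23 kPa
0.5·γ·B·N_γ = 0.5 × 11.516 × 0.91 × 15.4 = 80.692 kPa
q_ult = 651.82 + 702.23 + 80.692 = 1434.7 kPa.
q_net = 1434.7 − 38.584 = 1396.2 kPa.
q_all(net) = 1396.2 / 2.5 = 558.46 kPa.

q_all(net) ≈ 560 kPa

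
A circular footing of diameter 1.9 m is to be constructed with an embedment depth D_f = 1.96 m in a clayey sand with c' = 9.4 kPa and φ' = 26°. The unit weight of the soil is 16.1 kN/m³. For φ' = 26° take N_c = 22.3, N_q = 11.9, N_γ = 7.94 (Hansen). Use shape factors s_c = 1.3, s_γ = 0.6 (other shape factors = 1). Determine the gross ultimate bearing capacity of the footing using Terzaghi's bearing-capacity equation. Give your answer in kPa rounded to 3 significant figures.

q_ult ≈ 721 kPa

Effective surcharge at the founding depth q = γ·D_f = 16.1 × 1.96 = 31.556 kPa.
q_ult = c·N_c·s_c + q·N_q + 0.5·γ·B·N_γ·s_γ
     = 9.4 × 22.3 × 1.3 + 31.556 × 11.9 + 0.5 × 16.1 × 1.9 × 7.94 × 0.6
     = 272.51 + 375.52 + 72.865 = 720.89 kPa.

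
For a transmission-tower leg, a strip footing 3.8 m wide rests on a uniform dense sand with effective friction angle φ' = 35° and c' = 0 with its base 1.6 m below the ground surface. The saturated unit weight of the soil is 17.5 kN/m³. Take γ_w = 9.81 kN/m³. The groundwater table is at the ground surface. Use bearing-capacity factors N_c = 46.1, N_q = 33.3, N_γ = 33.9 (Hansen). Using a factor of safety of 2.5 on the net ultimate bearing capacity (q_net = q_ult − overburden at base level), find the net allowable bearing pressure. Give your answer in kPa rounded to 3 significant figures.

Water table at ground surface, so effective unit weight γ' = 17.5 − 9.81 = 7.69 kN/m³ is used throughout; overburden q = 7.69 × 1.6 = 12.304 kPa; the same γ' applies in the ½γBN_γ term.
Surcharge term q·N_q = 12.304 × 33.3 = 409.72 kPa; self-weight term 0.5·γ·B·N_γ = 0.5 × 7.69 × 3.8 × 33.9 = 495.31 kPa.
q_ult = 409.72 + 495.31 = 905.04 kPa.
q_net = 905.04 − 12.304 = 892.73 kPa.
q_all(net) = 892.73 / 2.5 = 357.09 kPa.

q_all(net) ≈ 357 kPa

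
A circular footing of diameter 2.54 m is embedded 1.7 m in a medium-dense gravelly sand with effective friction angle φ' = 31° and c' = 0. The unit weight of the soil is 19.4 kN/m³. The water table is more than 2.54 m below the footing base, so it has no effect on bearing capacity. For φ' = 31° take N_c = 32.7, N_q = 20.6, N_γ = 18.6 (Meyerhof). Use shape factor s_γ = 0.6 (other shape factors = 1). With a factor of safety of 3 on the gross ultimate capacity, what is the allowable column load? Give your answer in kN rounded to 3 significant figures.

P_all ≈ 1610 kN

Effective surcharge at the founding depth q = γ·D_f = 19.4 × 1.7 = 32.98 kPa.
q_ult = q·N_q + 0.5·γ·B·N_γ·s_γ
     = 32.98 × 20.6 + 0.5 × 19.4 × 2.54 × 18.6 × 0.6
     = 679.39 + 274.96 = 954.35 kPa.
Gross allowable pressure q_all = 954.35 / 3 = 318.12 kPa.
Footing area = 5.0671 m², so allowable column load = 318.12 × 5.0671 = 1611.9 kN.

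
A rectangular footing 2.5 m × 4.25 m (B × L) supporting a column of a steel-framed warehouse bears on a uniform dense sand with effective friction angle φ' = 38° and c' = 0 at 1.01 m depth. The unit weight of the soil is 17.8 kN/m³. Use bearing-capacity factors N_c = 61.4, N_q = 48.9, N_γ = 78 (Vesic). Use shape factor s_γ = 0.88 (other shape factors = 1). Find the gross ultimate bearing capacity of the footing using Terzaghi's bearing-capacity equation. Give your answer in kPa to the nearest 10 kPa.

q = γ·D_f = 17.8 × 1.01 = 17.978 kPa.
q·N_q = 17.978 × 48.9 = 879.12 kPa
0.5·γ·B·N_γ·s_γ = 0.5 × 17.8 × 2.5 × 78 × 0.88 = 1527.2 kPa
q_ult = 879.12 + 1527.2 = 2406.4 kPa.

q_ult ≈ 2410 kPa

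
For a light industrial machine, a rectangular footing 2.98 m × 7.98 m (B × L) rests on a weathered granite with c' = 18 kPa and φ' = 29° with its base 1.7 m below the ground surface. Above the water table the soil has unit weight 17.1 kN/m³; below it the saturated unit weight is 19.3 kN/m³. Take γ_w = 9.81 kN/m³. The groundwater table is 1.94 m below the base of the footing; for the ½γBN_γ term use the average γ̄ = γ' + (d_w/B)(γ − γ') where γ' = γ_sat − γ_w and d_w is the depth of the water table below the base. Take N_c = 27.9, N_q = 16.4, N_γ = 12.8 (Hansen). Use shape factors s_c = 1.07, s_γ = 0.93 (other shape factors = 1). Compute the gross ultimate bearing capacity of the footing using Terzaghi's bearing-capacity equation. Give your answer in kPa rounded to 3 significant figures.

q_ult ≈ 1270 kPa

Effective surcharge at the founding depth q = γ·D_f = 17.1 × 1.7 = 29.07 kPa.
With d_w = 1.94 m < B, γ̄ = 9.49 + (1.94/2.98) × (17.1 − 9.49) = 14.444 kN/m³.
q_ult = c·N_c·s_c + q·N_q + 0.5·γ·B·N_γ·s_γ
     = 18 × 27.9 × 1.07 + 29.07 × 16.4 + 0.5 × 14.444 × 2.98 × 12.8 × 0.93
     = 537.35 + 476.75 + 256.2 = 1270.3 kPa.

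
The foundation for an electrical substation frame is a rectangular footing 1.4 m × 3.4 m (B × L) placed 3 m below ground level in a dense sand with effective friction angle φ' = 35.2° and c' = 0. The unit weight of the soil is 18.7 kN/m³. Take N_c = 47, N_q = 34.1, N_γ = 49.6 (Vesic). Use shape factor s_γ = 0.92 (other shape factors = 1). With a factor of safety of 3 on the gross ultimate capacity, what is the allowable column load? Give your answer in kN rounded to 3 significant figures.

P_all ≈ 3980 kN

q = γ·D_f = 18.7 × 3 = 56.1 kPa.
q·N_q = 56.1 × 34.1 = 1913 kPa
0.5·γ·B·N_γ·s_γ = 0.5 × 18.7 × 1.4 × 49.6 × 0.92 = 597.32 kPa
q_ult = 1913 + 597.32 = 2510.3 kPa.
Gross allowable pressure q_all = 2510.3 / 3 = 836.78 kPa.
Footing area = 4.76 m², so allowable column load = 836.78 × 4.76 = 3983.1 kN.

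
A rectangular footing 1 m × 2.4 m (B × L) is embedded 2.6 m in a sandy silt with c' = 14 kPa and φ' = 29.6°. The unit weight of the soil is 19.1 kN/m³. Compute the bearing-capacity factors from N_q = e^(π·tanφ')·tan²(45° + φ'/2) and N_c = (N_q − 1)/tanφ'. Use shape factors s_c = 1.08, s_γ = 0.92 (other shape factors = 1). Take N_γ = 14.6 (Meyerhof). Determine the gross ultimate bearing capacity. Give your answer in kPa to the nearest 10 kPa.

tan29.6° = 0.5681, so N_q = e^(π×0.5681)·tan²(59.8°) = 5.958 × 2.952 = 17.59.
N_c = (17.59 − 1)/tan29.6° = 29.2.
q = γ·D_f = 19.1 × 2.6 = 49.66 kPa.
c·N_c·s_c = 14 × 29.199 × 1.08 = 441.5 kPa
q·N_q = 49.66 × 17.588 = 873.4 kPa
0.5·γ·B·N_γ·s_γ = 0.5 × 19.1 × 1 × 14.6 × 0.92 = 128.28 kPa
q_ult = 441.5 + 873.4 + 128.28 = 1443.2 kPa.

q_ult ≈ 1440 kPa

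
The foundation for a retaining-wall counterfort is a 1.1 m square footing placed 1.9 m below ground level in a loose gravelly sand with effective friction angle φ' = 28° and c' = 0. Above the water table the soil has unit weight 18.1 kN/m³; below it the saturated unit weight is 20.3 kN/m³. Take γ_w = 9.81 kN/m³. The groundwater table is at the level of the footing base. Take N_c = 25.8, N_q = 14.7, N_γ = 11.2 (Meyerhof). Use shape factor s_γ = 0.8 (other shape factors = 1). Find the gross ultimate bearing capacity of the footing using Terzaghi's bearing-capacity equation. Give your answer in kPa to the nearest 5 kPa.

Overburden at base level: q = 18.1 × 1.9 = 34.39 kPa.
Below the base the soil is submerged, so the ½γBN_γ term uses γ' = 20.3 − 9.81 = 10.49 kN/m³.
Surcharge term q·N_q = 34.39 × 14.7 = 505.53 kPa; self-weight term 0.5·γ·B·N_γ·s_γ = 0.5 × 10.49 × 1.1 × 11.2 × 0.8 = 51.695 kPa.
q_ult = 505.53 + 51.695 = 557.23 kPa.

q_ult ≈ 555 kPa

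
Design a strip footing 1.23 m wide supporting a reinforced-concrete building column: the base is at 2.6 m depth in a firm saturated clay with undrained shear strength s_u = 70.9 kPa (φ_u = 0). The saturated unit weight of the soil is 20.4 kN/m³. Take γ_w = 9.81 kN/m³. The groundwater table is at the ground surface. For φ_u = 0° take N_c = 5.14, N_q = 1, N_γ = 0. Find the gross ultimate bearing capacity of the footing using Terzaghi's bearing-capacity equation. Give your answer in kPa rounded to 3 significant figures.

q_ult ≈ 392 kPa

γ' = 20.4 − 9.81 = 10.59 kN/m³ (submerged throughout). q = 10.59 × 2.6 = 27.534 kPa.
c·N_c = 70.9 × 5.14 = 364.43 kPa
q·N_q = 27.534 × 1 = 27.534 kPa
q_ult = 364.43 + 27.534 = 391.96 kPa.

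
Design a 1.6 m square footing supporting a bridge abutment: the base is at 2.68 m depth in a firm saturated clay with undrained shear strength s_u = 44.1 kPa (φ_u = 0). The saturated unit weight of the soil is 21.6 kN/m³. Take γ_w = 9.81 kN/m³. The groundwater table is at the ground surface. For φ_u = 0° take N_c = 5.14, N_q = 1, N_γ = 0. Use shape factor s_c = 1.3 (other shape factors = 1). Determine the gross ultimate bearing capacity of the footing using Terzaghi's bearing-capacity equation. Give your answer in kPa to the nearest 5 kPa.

γ' = 21.6 − 9.81 = 11.79 kN/m³ (submerged throughout). q = 11.79 × 2.68 = 31.597 kPa.
c·N_c·s_c = 44.1 × 5.14 × 1.3 = 294.68 kPa
q·N_q = 31.597 × 1 = 31.597 kPa
q_ult = 294.68 + 31.597 = 326.27 kPa.

q_ult ≈ 325 kPa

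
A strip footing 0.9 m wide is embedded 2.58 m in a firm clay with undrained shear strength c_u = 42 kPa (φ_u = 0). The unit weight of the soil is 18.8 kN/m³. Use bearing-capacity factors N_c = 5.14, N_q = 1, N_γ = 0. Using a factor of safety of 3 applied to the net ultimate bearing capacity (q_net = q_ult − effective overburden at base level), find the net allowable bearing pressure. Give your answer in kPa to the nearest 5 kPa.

q_all(net) ≈ 70 kPa

q = γ·D_f = 18.8 × 2.58 = 48.504 kPa.
c·N_c = 42 × 5.14 = 215.88 kPa
q·N_q = 48.504 × 1 = 48.504 kPa
q_ult = 215.88 + 48.504 = 264.38 kPa.
Net ultimate: q_net = 264.38 − 48.504 = 215.88 kPa.
q_all(net) = 215.88 / 3 = 71.96 kPa.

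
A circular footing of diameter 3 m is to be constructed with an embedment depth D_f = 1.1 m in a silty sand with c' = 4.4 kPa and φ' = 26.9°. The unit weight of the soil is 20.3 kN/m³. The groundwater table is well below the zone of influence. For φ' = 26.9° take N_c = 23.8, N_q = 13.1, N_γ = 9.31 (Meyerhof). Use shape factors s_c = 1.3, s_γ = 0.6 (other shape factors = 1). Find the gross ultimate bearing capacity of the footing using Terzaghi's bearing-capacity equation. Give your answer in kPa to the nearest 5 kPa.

q_ult ≈ 600 kPa

Overburden at base level: q = 20.3 × 1.1 = 22.33 kPa.
Cohesion term c·N_c·s_c = 4.4 × 23.8 × 1.3 = 136.14 kPa; surcharge term q·N_q = 22.33 × 13.1 = 292.52 kPa; self-weight term 0.5·γ·B·N_γ·s_γ = 0.5 × 20.3 × 3 × 9.31 × 0.6 = 170.09 kPa.
q_ult = 136.14 + 292.52 + 170.09 = 598.75 kPa.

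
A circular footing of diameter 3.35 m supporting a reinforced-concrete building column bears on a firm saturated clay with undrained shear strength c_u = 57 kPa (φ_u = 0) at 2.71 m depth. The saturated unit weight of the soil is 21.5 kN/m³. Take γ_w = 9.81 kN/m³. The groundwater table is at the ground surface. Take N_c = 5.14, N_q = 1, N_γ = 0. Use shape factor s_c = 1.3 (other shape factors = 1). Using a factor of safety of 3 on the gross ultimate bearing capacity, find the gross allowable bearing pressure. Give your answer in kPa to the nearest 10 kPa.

q_all ≈ 140 kPa

Water table at ground surface, so effective unit weight γ' = 21.5 − 9.81 = 11.69 kN/m³ is used throughout; overburden q = 11.69 × 2.71 = 31.68 kPa.
Cohesion term c·N_c·s_c = 57 × 5.14 × 1.3 = 380.87 kPa; surcharge term q·N_q = 31.68 × 1 = 31.68 kPa.
q_ult = 380.87 + 31.68 = 412.55 kPa.
q_all = 412.55 / 3 = 137.52 kPa.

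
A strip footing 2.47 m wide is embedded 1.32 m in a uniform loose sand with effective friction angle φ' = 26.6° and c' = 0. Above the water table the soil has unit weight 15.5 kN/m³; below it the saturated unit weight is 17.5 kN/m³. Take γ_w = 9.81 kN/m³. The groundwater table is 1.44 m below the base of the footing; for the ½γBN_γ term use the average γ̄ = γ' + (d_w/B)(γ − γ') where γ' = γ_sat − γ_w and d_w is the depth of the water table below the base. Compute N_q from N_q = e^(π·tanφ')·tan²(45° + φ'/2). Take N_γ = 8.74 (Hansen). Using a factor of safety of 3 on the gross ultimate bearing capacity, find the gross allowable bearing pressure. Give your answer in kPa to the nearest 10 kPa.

N_q = e^(π·tan26.6°)·tan²(58.3°) = 12.64.
Effective surcharge at the founding depth q = γ·D_f = 15.5 × 1.32 = 20.46 kPa.
With d_w = 1.44 m < B, γ̄ = 7.69 + (1.44/2.47) × (15.5 − 7.69) = 12.243 kN/m³.
q_ult = q·N_q + 0.5·γ·B·N_γ
     = 20.46 × 12.641 + 0.5 × 12.243 × 2.47 × 8.74
     = 258.64 + 132.15 = 390.8 kPa.
q_all = 390.8 / 3 = 130.27 kPa.

q_all ≈ 130 kPa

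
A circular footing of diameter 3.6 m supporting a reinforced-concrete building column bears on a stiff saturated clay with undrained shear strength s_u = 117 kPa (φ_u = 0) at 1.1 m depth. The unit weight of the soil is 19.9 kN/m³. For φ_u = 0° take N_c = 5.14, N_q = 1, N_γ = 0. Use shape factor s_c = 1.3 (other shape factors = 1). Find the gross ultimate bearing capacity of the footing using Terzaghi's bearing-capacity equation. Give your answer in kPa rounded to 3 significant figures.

q_ult ≈ 804 kPa

Overburden at base level: q = 19.9 × 1.1 = 21.89 kPa.
Cohesion term c·N_c·s_c = 117 × 5.14 × 1.3 = 781.79 kPa; surcharge term q·N_q = 21.89 × 1 = 21.89 kPa.
q_ult = 781.79 + 21.89 = 803.68 kPa.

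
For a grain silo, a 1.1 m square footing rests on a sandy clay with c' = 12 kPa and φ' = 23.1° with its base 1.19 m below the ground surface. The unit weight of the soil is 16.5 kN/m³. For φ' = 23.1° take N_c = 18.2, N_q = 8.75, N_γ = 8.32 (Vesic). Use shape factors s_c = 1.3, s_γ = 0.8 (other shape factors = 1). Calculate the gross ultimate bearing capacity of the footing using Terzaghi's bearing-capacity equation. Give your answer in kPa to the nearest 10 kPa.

q_ult ≈ 520 kPa

Effective surcharge at the founding depth q = γ·D_f = 16.5 × 1.19 = 19.635 kPa.
q_ult = c·N_c·s_c + q·N_q + 0.5·γ·B·N_γ·s_γ
     = 12 × 18.2 × 1.3 + 19.635 × 8.75 + 0.5 × 16.5 × 1.1 × 8.32 × 0.8
     = 283.92 + 171.81 + 60.403 = 516.13 kPa.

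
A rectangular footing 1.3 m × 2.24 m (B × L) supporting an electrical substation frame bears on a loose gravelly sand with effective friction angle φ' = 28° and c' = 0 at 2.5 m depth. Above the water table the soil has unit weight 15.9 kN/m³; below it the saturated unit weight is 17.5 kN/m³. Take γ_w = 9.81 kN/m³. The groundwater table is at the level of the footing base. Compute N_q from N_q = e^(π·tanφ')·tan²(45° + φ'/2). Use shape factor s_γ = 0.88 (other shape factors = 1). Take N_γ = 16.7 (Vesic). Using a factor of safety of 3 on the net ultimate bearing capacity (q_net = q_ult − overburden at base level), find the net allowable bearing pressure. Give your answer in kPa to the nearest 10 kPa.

N_q = e^(π·tan28°)·tan²(59°) = 14.72.
Effective surcharge at the founding depth q = γ·D_f = 15.9 × 2.5 = 39.75 kPa.
The water table coincides with the base, so in the self-weight term γ → γ' = 7.69 kN/m³.
q_ult = q·N_q + 0.5·γ·B·N_γ·s_γ
     = 39.75 × 14.72 + 0.5 × 7.69 × 1.3 × 16.7 × 0.88
     = 585.12 + 73.458 = 658.57 kPa.
q_net = 658.57 − 39.75 = 618.82 kPa.
q_all(net) = 618.82 / 3 = 206.27 kPa.

q_all(net) ≈ 210 kPa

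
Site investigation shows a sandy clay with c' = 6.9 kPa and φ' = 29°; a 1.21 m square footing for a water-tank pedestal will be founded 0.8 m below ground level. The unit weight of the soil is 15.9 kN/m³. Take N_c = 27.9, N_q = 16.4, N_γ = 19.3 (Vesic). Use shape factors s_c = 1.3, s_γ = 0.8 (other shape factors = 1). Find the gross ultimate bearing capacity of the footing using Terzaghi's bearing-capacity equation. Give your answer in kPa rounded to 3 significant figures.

q_ult ≈ 607 kPa

Overburden at base level: q = 15.9 × 0.8 = 12.72 kPa.
Cohesion term c·N_c·s_c = 6.9 × 27.9 × 1.3 = 250.26 kPa; surcharge term q·N_q = 12.72 × 16.4 = 208.61 kPa; self-weight term 0.5·γ·B·N_γ·s_γ = 0.5 × 15.9 × 1.21 × 19.3 × 0.8 = 148.53 kPa.
q_ult = 250.26 + 208.61 + 148.53 = 607.4 kPa.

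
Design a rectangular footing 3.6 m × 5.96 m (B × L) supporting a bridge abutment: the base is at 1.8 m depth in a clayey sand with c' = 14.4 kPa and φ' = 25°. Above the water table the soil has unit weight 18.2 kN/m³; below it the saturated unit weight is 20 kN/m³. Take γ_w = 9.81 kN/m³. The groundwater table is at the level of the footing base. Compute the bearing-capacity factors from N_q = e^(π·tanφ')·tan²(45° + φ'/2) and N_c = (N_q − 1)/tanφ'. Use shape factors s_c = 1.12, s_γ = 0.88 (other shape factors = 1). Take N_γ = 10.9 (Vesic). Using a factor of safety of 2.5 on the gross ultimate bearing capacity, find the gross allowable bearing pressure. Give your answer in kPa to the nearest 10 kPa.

N_q = e^(π·tan25°)·tan²(57.5°) = 10.66; N_c = (N_q − 1)/tanφ' = 20.72.
Effective surcharge at the founding depth q = γ·D_f = 18.2 × 1.8 = 32.76 kPa.
The water table coincides with the base, so in the self-weight term γ → γ' = 10.19 kN/m³.
q_ult = c·N_c·s_c + q·N_q + 0.5·γ·B·N_γ·s_γ
     = 14.4 × 20.721 × 1.12 + 32.76 × 10.662 + 0.5 × 10.19 × 3.6 × 10.9 × 0.88
     = 334.18 + 349.29 + 175.94 = 859.41 kPa.
q_all = 859.41 / 2.5 = 343.76 kPa.

q_all ≈ 340 kPa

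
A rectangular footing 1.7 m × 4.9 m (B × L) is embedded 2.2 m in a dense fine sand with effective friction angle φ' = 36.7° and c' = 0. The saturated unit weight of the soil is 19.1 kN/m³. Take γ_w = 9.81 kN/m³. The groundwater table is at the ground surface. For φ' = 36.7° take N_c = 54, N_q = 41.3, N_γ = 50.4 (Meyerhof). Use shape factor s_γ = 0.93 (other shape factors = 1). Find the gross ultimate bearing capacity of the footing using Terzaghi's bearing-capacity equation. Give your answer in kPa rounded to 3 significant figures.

With the water table at the surface the whole profile is submerged: γ' = 19.1 − 9.81 = 9.29 kN/m³, so q = γ'·D_f = 20.438 kPa; the same γ' applies in the ½γBN_γ term.
q_ult = q·N_q + 0.5·γ·B·N_γ·s_γ
     = 20.438 × 41.3 + 0.5 × 9.29 × 1.7 × 50.4 × 0.93
     = 844.09 + 370.12 = 1214.2 kPa.

q_ult ≈ 1210 kPa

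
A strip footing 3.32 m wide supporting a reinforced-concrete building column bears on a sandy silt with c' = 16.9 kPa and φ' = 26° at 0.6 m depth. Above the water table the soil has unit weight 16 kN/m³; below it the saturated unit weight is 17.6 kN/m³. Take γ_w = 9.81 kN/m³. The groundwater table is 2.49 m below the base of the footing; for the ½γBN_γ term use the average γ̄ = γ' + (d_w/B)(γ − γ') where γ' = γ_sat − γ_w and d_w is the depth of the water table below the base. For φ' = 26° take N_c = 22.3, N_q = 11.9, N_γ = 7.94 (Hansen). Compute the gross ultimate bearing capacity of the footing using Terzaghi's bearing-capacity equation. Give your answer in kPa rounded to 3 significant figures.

Effective surcharge at the founding depth q = γ·D_f = 16 × 0.6 = 9.6 kPa.
With d_w = 2.49 m < B, γ̄ = 7.79 + (2.49/3.32) × (16 − 7.79) = 13.948 kN/m³.
q_ult = c·N_c + q·N_q + 0.5·γ·B·N_γ
     = 16.9 × 22.3 + 9.6 × 11.9 + 0.5 × 13.948 × 3.32 × 7.94
     = 376.87 + 114.24 + 183.83 = 674.94 kPa.

q_ult ≈ 675 kPa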